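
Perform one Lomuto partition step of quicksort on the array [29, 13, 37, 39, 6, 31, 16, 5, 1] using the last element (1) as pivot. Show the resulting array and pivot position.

Lomuto partition with pivot = 1:

Initial array: [29, 13, 37, 39, 6, 31, 16, 5, 1]

arr[0]=29 > 1: no swap
arr[1]=13 > 1: no swap
arr[2]=37 > 1: no swap
arr[3]=39 > 1: no swap
arr[4]=6 > 1: no swap
arr[5]=31 > 1: no swap
arr[6]=16 > 1: no swap
arr[7]=5 > 1: no swap

Place pivot at position 0: [1, 13, 37, 39, 6, 31, 16, 5, 29]
Pivot position: 0

After partitioning with pivot 1, the array becomes [1, 13, 37, 39, 6, 31, 16, 5, 29]. The pivot is placed at index 0. All elements to the left of the pivot are <= 1, and all elements to the right are > 1.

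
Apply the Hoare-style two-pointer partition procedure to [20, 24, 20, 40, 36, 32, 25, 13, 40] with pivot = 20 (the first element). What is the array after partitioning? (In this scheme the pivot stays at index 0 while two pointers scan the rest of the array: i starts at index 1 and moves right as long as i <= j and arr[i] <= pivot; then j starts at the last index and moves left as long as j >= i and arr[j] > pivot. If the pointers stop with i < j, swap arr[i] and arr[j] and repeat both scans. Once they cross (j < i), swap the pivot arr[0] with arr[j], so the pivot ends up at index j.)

Hoare-style two-pointer partition with pivot = 20:

Initial array: [20, 24, 20, 40, 36, 32, 25, 13, 40]

Pointers start at i = 1, j = 8.
i stops at index 1 (arr[1]=24 > 20), j stops at index 7 (arr[7]=13 <= 20): swap arr[1] and arr[7], array becomes [20, 13, 20, 40, 36, 32, 25, 24, 40]
i ends at 3, j ends at 2: the pointers have crossed (j < i), so scanning stops.

Swap pivot arr[0] with arr[2] to place pivot at position 2: [20, 13, 20, 40, 36, 32, 25, 24, 40]
Pivot position: 2

After partitioning with pivot 20, the array becomes [20, 13, 20, 40, 36, 32, 25, 24, 40]. The pivot is placed at index 2. All elements to the left of the pivot are <= 20, and all elements to the right are > 20.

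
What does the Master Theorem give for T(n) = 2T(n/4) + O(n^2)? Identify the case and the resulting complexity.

Master Theorem for T(n) = 2T(n/4) + O(n^2):

a = 2, b = 4, c = 2
log_b(a) = log_4(2) = 0.5000

Case 3: c = 2 > log_4(2) = 0.5000
T(n) = O(n^2) = O(n^2)

For T(n) = 2T(n/4) + O(n^2): log_4(2) = 0.5000. This is Case 3 of the Master Theorem (c > log_b(a), work dominated by root), giving O(n^2).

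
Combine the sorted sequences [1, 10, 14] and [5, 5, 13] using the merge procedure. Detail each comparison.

Merging process:

Compare 1 vs 5: take 1 from left. Merged: [1]
Compare 10 vs 5: take 5 from right. Merged: [1, 5]
Compare 10 vs 5: take 5 from right. Merged: [1, 5, 5]
Compare 10 vs 13: take 10 from left. Merged: [1, 5, 5, 10]
Compare 14 vs 13: take 13 from right. Merged: [1, 5, 5, 10, 13]
Append remaining from left: [14]. Merged: [1, 5, 5, 10, 13, 14]

Final merged array: [1, 5, 5, 10, 13, 14]
Total comparisons: 5

The merged array is [1, 5, 5, 10, 13, 14], requiring 5 comparisons. The merge step runs in O(n) time where n is the total number of elements.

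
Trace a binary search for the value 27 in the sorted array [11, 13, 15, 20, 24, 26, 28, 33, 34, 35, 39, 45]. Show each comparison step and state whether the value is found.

Binary search for 27 in [11, 13, 15, 20, 24, 26, 28, 33, 34, 35, 39, 45]:

lo=0, hi=11, mid=5, arr[mid]=26 -> 26 < 27, search right half
lo=6, hi=11, mid=8, arr[mid]=34 -> 34 > 27, search left half
lo=6, hi=7, mid=6, arr[mid]=28 -> 28 > 27, search left half
lo=6 > hi=5, target 27 not found

Binary search determines that 27 is not in the array after 3 comparisons. The search space was exhausted without finding the target.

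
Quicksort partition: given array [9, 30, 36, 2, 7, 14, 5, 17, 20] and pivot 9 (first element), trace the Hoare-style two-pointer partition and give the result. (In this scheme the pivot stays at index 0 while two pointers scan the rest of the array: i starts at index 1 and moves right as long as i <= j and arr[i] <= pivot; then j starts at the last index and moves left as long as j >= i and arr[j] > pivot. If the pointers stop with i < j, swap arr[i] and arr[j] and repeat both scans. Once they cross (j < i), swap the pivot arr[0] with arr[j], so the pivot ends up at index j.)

Hoare-style two-pointer partition with pivot = 9:

Initial array: [9, 30, 36, 2, 7, 14, 5, 17, 20]

Pointers start at i = 1, j = 8.
i stops at index 1 (arr[1]=30 > 9), j stops at index 6 (arr[6]=5 <= 9): swap arr[1] and arr[6], array becomes [9, 5, 36, 2, 7, 14, 30, 17, 20]
i stops at index 2 (arr[2]=36 > 9), j stops at index 4 (arr[4]=7 <= 9): swap arr[2] and arr[4], array becomes [9, 5, 7, 2, 36, 14, 30, 17, 20]
i ends at 4, j ends at 3: the pointers have crossed (j < i), so scanning stops.

Swap pivot arr[0] with arr[3] to place pivot at position 3: [2, 5, 7, 9, 36, 14, 30, 17, 20]
Pivot position: 3

After partitioning with pivot 9, the array becomes [2, 5, 7, 9, 36, 14, 30, 17, 20]. The pivot is placed at index 3. All elements to the left of the pivot are <= 9, and all elements to the right are > 9.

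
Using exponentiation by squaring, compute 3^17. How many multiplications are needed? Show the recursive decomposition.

Computing 3^17 by squaring (build up from 3^1; each line after the first costs one multiplication):

3^1 = 3
3^2 = (3^1)^2 = 3^2 = 9
3^4 = (3^2)^2 = 9^2 = 81
3^8 = (3^4)^2 = 81^2 = 6561
3^16 = (3^8)^2 = 6561^2 = 43046721
3^17 = 3 * 3^16 = 3 * 43046721 = 129140163

Result: 129140163
Multiplications needed: 5 (5 lines after 3^1)

3^17 = 129140163. Using exponentiation by squaring, this requires 5 multiplications. The key idea: if the exponent is even, square the half-power; if odd, multiply by the base once.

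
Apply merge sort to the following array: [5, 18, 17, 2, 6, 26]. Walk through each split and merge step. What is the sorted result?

Merge sort trace:

Split: [5, 18, 17, 2, 6, 26] -> [5, 18, 17] and [2, 6, 26]
  Split: [5, 18, 17] -> [5] and [18, 17]
    Split: [18, 17] -> [18] and [17]
    Merge: [18] + [17] -> [17, 18]
  Merge: [5] + [17, 18] -> [5, 17, 18]
  Split: [2, 6, 26] -> [2] and [6, 26]
    Split: [6, 26] -> [6] and [26]
    Merge: [6] + [26] -> [6, 26]
  Merge: [2] + [6, 26] -> [2, 6, 26]
Merge: [5, 17, 18] + [2, 6, 26] -> [2, 5, 6, 17, 18, 26]

Final sorted array: [2, 5, 6, 17, 18, 26]

The merge sort proceeds by recursively splitting the array and merging sorted halves.
After all merges, the sorted array is [2, 5, 6, 17, 18, 26].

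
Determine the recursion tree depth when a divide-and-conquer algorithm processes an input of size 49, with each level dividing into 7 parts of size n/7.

For divide and conquer with division factor 7:

Problem sizes at each level:
Level 0: 49
Level 1: 7
Level 2: 1

The root is level 0 and the size-1 base case is level 2 (the tree spans levels 0 through 2, i.e. 3 levels counting the root), so the depth is the number of divisions: log_7(49) = 2

The recursion tree depth is log_7(49) = 2. At each level, the problem size is divided by 7, so it takes 2 divisions to reduce to a base case of size 1. The algorithm makes 7 recursive calls at each level.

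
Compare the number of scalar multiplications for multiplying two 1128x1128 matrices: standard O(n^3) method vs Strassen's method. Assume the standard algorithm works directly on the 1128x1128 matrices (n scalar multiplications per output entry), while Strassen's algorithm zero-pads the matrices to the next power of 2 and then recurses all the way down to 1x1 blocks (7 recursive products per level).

Matrix multiplication for 1128x1128 matrices:

Strassen's algorithm requires power-of-2 dimensions. Pad 1128x1128 to 2048x2048 (next power of 2).

Standard algorithm: 1128^3 = 1435249152 multiplications
Strassen's algorithm: 7^(log2(2048)) = 7^11 = 1977326743 multiplications
Difference: 1435249152 - 1977326743 = -542077591 (Strassen uses MORE here due to padding overhead — for small or just-over-power-of-2 n, padding can outweigh the per-level savings)

Standard: 1435249152 multiplications (1128^3). Strassen: 1977326743 multiplications (7^11, after padding to 2048x2048). Strassen reduces 8 recursive multiplications to 7 at each level.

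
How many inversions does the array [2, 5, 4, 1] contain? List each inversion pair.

Finding inversions in [2, 5, 4, 1]:

(0, 3): arr[0]=2 > arr[3]=1
(1, 2): arr[1]=5 > arr[2]=4
(1, 3): arr[1]=5 > arr[3]=1
(2, 3): arr[2]=4 > arr[3]=1

Total inversions: 4

The array has 4 inversion(s): (0,3), (1,2), (1,3), (2,3). Each pair (i,j) satisfies i < j and arr[i] > arr[j].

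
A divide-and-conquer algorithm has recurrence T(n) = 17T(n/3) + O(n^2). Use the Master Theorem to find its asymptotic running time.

Master Theorem for T(n) = 17T(n/3) + O(n^2):

a = 17, b = 3, c = 2
log_b(a) = log_3(17) = 2.5789

Case 1: c = 2 < log_3(17) = 2.5789
T(n) = O(n^(log_3 17))

For T(n) = 17T(n/3) + O(n^2): log_3(17) = 2.5789. This is Case 1 of the Master Theorem (c < log_b(a), work dominated by leaves), giving O(n^(log_3 17)).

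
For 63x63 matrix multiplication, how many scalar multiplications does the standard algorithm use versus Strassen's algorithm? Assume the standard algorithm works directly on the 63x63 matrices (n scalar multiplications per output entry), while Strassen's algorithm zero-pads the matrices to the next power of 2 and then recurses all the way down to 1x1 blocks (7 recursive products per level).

Matrix multiplication for 63x63 matrices:

Strassen's algorithm requires power-of-2 dimensions. Pad 63x63 to 64x64 (next power of 2).

Standard algorithm: 63^3 = 250047 multiplications
Strassen's algorithm: 7^(log2(64)) = 7^6 = 117649 multiplications
Savings: 250047 - 117649 = 132398 multiplications

Standard: 250047 multiplications (63^3). Strassen: 117649 multiplications (7^6, after padding to 64x64). Strassen reduces 8 recursive multiplications to 7 at each level.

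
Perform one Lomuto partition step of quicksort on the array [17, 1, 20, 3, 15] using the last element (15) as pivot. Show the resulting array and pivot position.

Lomuto partition with pivot = 15:

Initial array: [17, 1, 20, 3, 15]

arr[0]=17 > 15: no swap
arr[1]=1 <= 15: swap with position 0, array becomes [1, 17, 20, 3, 15]
arr[2]=20 > 15: no swap
arr[3]=3 <= 15: swap with position 1, array becomes [1, 3, 20, 17, 15]

Place pivot at position 2: [1, 3, 15, 17, 20]
Pivot position: 2

After partitioning with pivot 15, the array becomes [1, 3, 15, 17, 20]. The pivot is placed at index 2. All elements to the left of the pivot are <= 15, and all elements to the right are > 15.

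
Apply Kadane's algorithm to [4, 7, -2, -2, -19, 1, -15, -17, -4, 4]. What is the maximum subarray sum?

Using Kadane's algorithm on [4, 7, -2, -2, -19, 1, -15, -17, -4, 4]:

Scanning through the array:
Position 1 (value 7): max_ending_here = 11, max_so_far = 11
Position 2 (value -2): max_ending_here = 9, max_so_far = 11
Position 3 (value -2): max_ending_here = 7, max_so_far = 11
Position 4 (value -19): max_ending_here = -12, max_so_far = 11
Position 5 (value 1): max_ending_here = 1, max_so_far = 11
Position 6 (value -15): max_ending_here = -14, max_so_far = 11
Position 7 (value -17): max_ending_here = -17, max_so_far = 11
Position 8 (value -4): max_ending_here = -4, max_so_far = 11
Position 9 (value 4): max_ending_here = 4, max_so_far = 11

Maximum subarray: [4, 7]
Maximum sum: 11

The maximum subarray is [4, 7] with sum 11. This subarray runs from index 0 to index 1.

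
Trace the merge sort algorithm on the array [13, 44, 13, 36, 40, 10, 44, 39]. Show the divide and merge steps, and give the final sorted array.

Merge sort trace:

Split: [13, 44, 13, 36, 40, 10, 44, 39] -> [13, 44, 13, 36] and [40, 10, 44, 39]
  Split: [13, 44, 13, 36] -> [13, 44] and [13, 36]
    Split: [13, 44] -> [13] and [44]
    Merge: [13] + [44] -> [13, 44]
    Split: [13, 36] -> [13] and [36]
    Merge: [13] + [36] -> [13, 36]
  Merge: [13, 44] + [13, 36] -> [13, 13, 36, 44]
  Split: [40, 10, 44, 39] -> [40, 10] and [44, 39]
    Split: [40, 10] -> [40] and [10]
    Merge: [40] + [10] -> [10, 40]
    Split: [44, 39] -> [44] and [39]
    Merge: [44] + [39] -> [39, 44]
  Merge: [10, 40] + [39, 44] -> [10, 39, 40, 44]
Merge: [13, 13, 36, 44] + [10, 39, 40, 44] -> [10, 13, 13, 36, 39, 40, 44, 44]

Final sorted array: [10, 13, 13, 36, 39, 40, 44, 44]

The merge sort proceeds by recursively splitting the array and merging sorted halves.
After all merges, the sorted array is [10, 13, 13, 36, 39, 40, 44, 44].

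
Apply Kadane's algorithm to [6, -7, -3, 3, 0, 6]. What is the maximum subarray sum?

Using Kadane's algorithm on [6, -7, -3, 3, 0, 6]:

Scanning through the array:
Position 1 (value -7): max_ending_here = -1, max_so_far = 6
Position 2 (value -3): max_ending_here = -3, max_so_far = 6
Position 3 (value 3): max_ending_here = 3, max_so_far = 6
Position 4 (value 0): max_ending_here = 3, max_so_far = 6
Position 5 (value 6): max_ending_here = 9, max_so_far = 9

Maximum subarray: [3, 0, 6]
Maximum sum: 9

The maximum subarray is [3, 0, 6] with sum 9. This subarray runs from index 3 to index 5.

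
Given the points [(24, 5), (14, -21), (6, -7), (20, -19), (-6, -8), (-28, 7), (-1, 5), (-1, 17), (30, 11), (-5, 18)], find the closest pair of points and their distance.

Computing all pairwise distances among 10 points:

d((24, 5), (14, -21)) = 27.8568
d((24, 5), (6, -7)) = 21.6333
d((24, 5), (20, -19)) = 24.3311
d((24, 5), (-6, -8)) = 32.6956
d((24, 5), (-28, 7)) = 52.0384
d((24, 5), (-1, 5)) = 25.0
d((24, 5), (-1, 17)) = 27.7308
d((24, 5), (30, 11)) = 8.4853
d((24, 5), (-5, 18)) = 31.7805
d((14, -21), (6, -7)) = 16.1245
d((14, -21), (20, -19)) = 6.3246
d((14, -21), (-6, -8)) = 23.8537
d((14, -21), (-28, 7)) = 50.4777
d((14, -21), (-1, 5)) = 30.0167
d((14, -21), (-1, 17)) = 40.8534
d((14, -21), (30, 11)) = 35.7771
d((14, -21), (-5, 18)) = 43.382
d((6, -7), (20, -19)) = 18.4391
d((6, -7), (-6, -8)) = 12.0416
d((6, -7), (-28, 7)) = 36.7696
d((6, -7), (-1, 5)) = 13.8924
d((6, -7), (-1, 17)) = 25.0
d((6, -7), (30, 11)) = 30.0
d((6, -7), (-5, 18)) = 27.313
d((20, -19), (-6, -8)) = 28.2312
d((20, -19), (-28, 7)) = 54.5894
d((20, -19), (-1, 5)) = 31.8904
d((20, -19), (-1, 17)) = 41.6773
d((20, -19), (30, 11)) = 31.6228
d((20, -19), (-5, 18)) = 44.6542
d((-6, -8), (-28, 7)) = 26.6271
d((-6, -8), (-1, 5)) = 13.9284
d((-6, -8), (-1, 17)) = 25.4951
d((-6, -8), (30, 11)) = 40.7063
d((-6, -8), (-5, 18)) = 26.0192
d((-28, 7), (-1, 5)) = 27.074
d((-28, 7), (-1, 17)) = 28.7924
d((-28, 7), (30, 11)) = 58.1378
d((-28, 7), (-5, 18)) = 25.4951
d((-1, 5), (-1, 17)) = 12.0
d((-1, 5), (30, 11)) = 31.5753
d((-1, 5), (-5, 18)) = 13.6015
d((-1, 17), (30, 11)) = 31.5753
d((-1, 17), (-5, 18)) = 4.1231 <-- minimum
d((30, 11), (-5, 18)) = 35.6931

Closest pair: (-1, 17) and (-5, 18) with distance 4.1231

The closest pair is (-1, 17) and (-5, 18) with Euclidean distance 4.1231. For 10 points, brute-force pairwise comparison is shown above. For large n, the divide-and-conquer algorithm (sort by x, recurse on halves, check the dividing strip) achieves O(n log n).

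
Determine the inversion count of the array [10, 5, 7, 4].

Finding inversions in [10, 5, 7, 4]:

(0, 1): arr[0]=10 > arr[1]=5
(0, 2): arr[0]=10 > arr[2]=7
(0, 3): arr[0]=10 > arr[3]=4
(1, 3): arr[1]=5 > arr[3]=4
(2, 3): arr[2]=7 > arr[3]=4

Total inversions: 5

The array has 5 inversion(s): (0,1), (0,2), (0,3), (1,3), (2,3). Each pair (i,j) satisfies i < j and arr[i] > arr[j].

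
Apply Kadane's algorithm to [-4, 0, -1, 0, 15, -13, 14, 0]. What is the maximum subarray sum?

Using Kadane's algorithm on [-4, 0, -1, 0, 15, -13, 14, 0]:

Scanning through the array:
Position 1 (value 0): max_ending_here = 0, max_so_far = 0
Position 2 (value -1): max_ending_here = -1, max_so_far = 0
Position 3 (value 0): max_ending_here = 0, max_so_far = 0
Position 4 (value 15): max_ending_here = 15, max_so_far = 15
Position 5 (value -13): max_ending_here = 2, max_so_far = 15
Position 6 (value 14): max_ending_here = 16, max_so_far = 16
Position 7 (value 0): max_ending_here = 16, max_so_far = 16

Maximum subarray: [0, 15, -13, 14]
Maximum sum: 16

The maximum subarray is [0, 15, -13, 14] with sum 16. This subarray runs from index 3 to index 6.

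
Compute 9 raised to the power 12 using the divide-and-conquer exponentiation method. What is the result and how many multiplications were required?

Computing 9^12 by squaring (build up from 9^1; each line after the first costs one multiplication):

9^1 = 9
9^2 = (9^1)^2 = 9^2 = 81
9^3 = 9 * 9^2 = 9 * 81 = 729
9^6 = (9^3)^2 = 729^2 = 531441
9^12 = (9^6)^2 = 531441^2 = 282429536481

Result: 282429536481
Multiplications needed: 4 (4 lines after 9^1)

9^12 = 282429536481. Using exponentiation by squaring, this requires 4 multiplications. The key idea: if the exponent is even, square the half-power; if odd, multiply by the base once.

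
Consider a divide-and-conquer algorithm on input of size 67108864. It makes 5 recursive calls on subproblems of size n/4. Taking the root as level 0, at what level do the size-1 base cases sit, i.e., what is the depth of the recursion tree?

For divide and conquer with division factor 4:

Problem sizes at each level:
Level 0: 67108864
Level 1: 16777216
Level 2: 4194304
Level 3: 1048576
Level 4: 262144
Level 5: 65536
Level 6: 16384
Level 7: 4096
Level 8: 1024
Level 9: 256
Level 10: 64
Level 11: 16
Level 12: 4
Level 13: 1

The root is level 0 and the size-1 base case is level 13 (the tree spans levels 0 through 13, i.e. 14 levels counting the root), so the depth is the number of divisions: log_4(67108864) = 13

The recursion tree depth is log_4(67108864) = 13. At each level, the problem size is divided by 4, so it takes 13 divisions to reduce to a base case of size 1. The algorithm makes 5 recursive calls at each level.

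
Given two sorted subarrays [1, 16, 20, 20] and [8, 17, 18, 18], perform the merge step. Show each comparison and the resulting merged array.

Merging process:

Compare 1 vs 8: take 1 from left. Merged: [1]
Compare 16 vs 8: take 8 from right. Merged: [1, 8]
Compare 16 vs 17: take 16 from left. Merged: [1, 8, 16]
Compare 20 vs 17: take 17 from right. Merged: [1, 8, 16, 17]
Compare 20 vs 18: take 18 from right. Merged: [1, 8, 16, 17, 18]
Compare 20 vs 18: take 18 from right. Merged: [1, 8, 16, 17, 18, 18]
Append remaining from left: [20, 20]. Merged: [1, 8, 16, 17, 18, 18, 20, 20]

Final merged array: [1, 8, 16, 17, 18, 18, 20, 20]
Total comparisons: 6

The merged array is [1, 8, 16, 17, 18, 18, 20, 20], requiring 6 comparisons. The merge step runs in O(n) time where n is the total number of elements.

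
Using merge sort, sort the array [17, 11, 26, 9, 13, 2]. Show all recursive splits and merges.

Merge sort trace:

Split: [17, 11, 26, 9, 13, 2] -> [17, 11, 26] and [9, 13, 2]
  Split: [17, 11, 26] -> [17] and [11, 26]
    Split: [11, 26] -> [11] and [26]
    Merge: [11] + [26] -> [11, 26]
  Merge: [17] + [11, 26] -> [11, 17, 26]
  Split: [9, 13, 2] -> [9] and [13, 2]
    Split: [13, 2] -> [13] and [2]
    Merge: [13] + [2] -> [2, 13]
  Merge: [9] + [2, 13] -> [2, 9, 13]
Merge: [11, 17, 26] + [2, 9, 13] -> [2, 9, 11, 13, 17, 26]

Final sorted array: [2, 9, 11, 13, 17, 26]

The merge sort proceeds by recursively splitting the array and merging sorted halves.
After all merges, the sorted array is [2, 9, 11, 13, 17, 26].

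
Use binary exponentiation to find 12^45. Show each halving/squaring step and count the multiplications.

Computing 12^45 by squaring (build up from 12^1; each line after the first costs one multiplication):

12^1 = 12
12^2 = (12^1)^2 = 12^2 = 144
12^4 = (12^2)^2 = 144^2 = 20736
12^5 = 12 * 12^4 = 12 * 20736 = 248832
12^10 = (12^5)^2 = 248832^2 = 61917364224
12^11 = 12 * 12^10 = 12 * 61917364224 = 743008370688
12^22 = (12^11)^2 = 743008370688^2 = 552061438912436417593344
12^44 = (12^22)^2 = 552061438912436417593344^2 = 304771832334069766392840191887919236168953102336
12^45 = 12 * 12^44 = 12 * 304771832334069766392840191887919236168953102336 = 3657261988008837196714082302655030834027437228032

Result: 3657261988008837196714082302655030834027437228032
Multiplications needed: 8 (8 lines after 12^1)

12^45 = 3657261988008837196714082302655030834027437228032. Using exponentiation by squaring, this requires 8 multiplications. The key idea: if the exponent is even, square the half-power; if odd, multiply by the base once.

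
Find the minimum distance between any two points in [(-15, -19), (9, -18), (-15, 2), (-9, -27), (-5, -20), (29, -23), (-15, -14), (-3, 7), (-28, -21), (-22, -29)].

Computing all pairwise distances among 10 points:

d((-15, -19), (9, -18)) = 24.0208
d((-15, -19), (-15, 2)) = 21.0
d((-15, -19), (-9, -27)) = 10.0
d((-15, -19), (-5, -20)) = 10.0499
d((-15, -19), (29, -23)) = 44.1814
d((-15, -19), (-15, -14)) = 5.0 <-- minimum
d((-15, -19), (-3, 7)) = 28.6356
d((-15, -19), (-28, -21)) = 13.1529
d((-15, -19), (-22, -29)) = 12.2066
d((9, -18), (-15, 2)) = 31.241
d((9, -18), (-9, -27)) = 20.1246
d((9, -18), (-5, -20)) = 14.1421
d((9, -18), (29, -23)) = 20.6155
d((9, -18), (-15, -14)) = 24.3311
d((9, -18), (-3, 7)) = 27.7308
d((9, -18), (-28, -21)) = 37.1214
d((9, -18), (-22, -29)) = 32.8938
d((-15, 2), (-9, -27)) = 29.6142
d((-15, 2), (-5, -20)) = 24.1661
d((-15, 2), (29, -23)) = 50.6063
d((-15, 2), (-15, -14)) = 16.0
d((-15, 2), (-3, 7)) = 13.0
d((-15, 2), (-28, -21)) = 26.4197
d((-15, 2), (-22, -29)) = 31.7805
d((-9, -27), (-5, -20)) = 8.0623
d((-9, -27), (29, -23)) = 38.2099
d((-9, -27), (-15, -14)) = 14.3178
d((-9, -27), (-3, 7)) = 34.5254
d((-9, -27), (-28, -21)) = 19.9249
d((-9, -27), (-22, -29)) = 13.1529
d((-5, -20), (29, -23)) = 34.1321
d((-5, -20), (-15, -14)) = 11.6619
d((-5, -20), (-3, 7)) = 27.074
d((-5, -20), (-28, -21)) = 23.0217
d((-5, -20), (-22, -29)) = 19.2354
d((29, -23), (-15, -14)) = 44.911
d((29, -23), (-3, 7)) = 43.8634
d((29, -23), (-28, -21)) = 57.0351
d((29, -23), (-22, -29)) = 51.3517
d((-15, -14), (-3, 7)) = 24.1868
d((-15, -14), (-28, -21)) = 14.7648
d((-15, -14), (-22, -29)) = 16.5529
d((-3, 7), (-28, -21)) = 37.5366
d((-3, 7), (-22, -29)) = 40.7063
d((-28, -21), (-22, -29)) = 10.0

Closest pair: (-15, -19) and (-15, -14) with distance 5.0

The closest pair is (-15, -19) and (-15, -14) with Euclidean distance 5.0. For 10 points, brute-force pairwise comparison is shown above. For large n, the divide-and-conquer algorithm (sort by x, recurse on halves, check the dividing strip) achieves O(n log n).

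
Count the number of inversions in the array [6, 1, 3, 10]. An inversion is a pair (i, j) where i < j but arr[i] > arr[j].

Finding inversions in [6, 1, 3, 10]:

(0, 1): arr[0]=6 > arr[1]=1
(0, 2): arr[0]=6 > arr[2]=3

Total inversions: 2

The array has 2 inversion(s): (0,1), (0,2). Each pair (i,j) satisfies i < j and arr[i] > arr[j].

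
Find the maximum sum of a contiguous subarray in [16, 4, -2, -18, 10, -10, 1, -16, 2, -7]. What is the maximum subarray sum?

Using Kadane's algorithm on [16, 4, -2, -18, 10, -10, 1, -16, 2, -7]:

Scanning through the array:
Position 1 (value 4): max_ending_here = 20, max_so_far = 20
Position 2 (value -2): max_ending_here = 18, max_so_far = 20
Position 3 (value -18): max_ending_here = 0, max_so_far = 20
Position 4 (value 10): max_ending_here = 10, max_so_far = 20
Position 5 (value -10): max_ending_here = 0, max_so_far = 20
Position 6 (value 1): max_ending_here = 1, max_so_far = 20
Position 7 (value -16): max_ending_here = -15, max_so_far = 20
Position 8 (value 2): max_ending_here = 2, max_so_far = 20
Position 9 (value -7): max_ending_here = -5, max_so_far = 20

Maximum subarray: [16, 4]
Maximum sum: 20

The maximum subarray is [16, 4] with sum 20. This subarray runs from index 0 to index 1.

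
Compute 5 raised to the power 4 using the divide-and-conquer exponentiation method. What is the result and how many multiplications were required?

Computing 5^4 by squaring (build up from 5^1; each line after the first costs one multiplication):

5^1 = 5
5^2 = (5^1)^2 = 5^2 = 25
5^4 = (5^2)^2 = 25^2 = 625

Result: 625
Multiplications needed: 2 (2 lines after 5^1)

5^4 = 625. Using exponentiation by squaring, this requires 2 multiplications. The key idea: if the exponent is even, square the half-power; if odd, multiply by the base once.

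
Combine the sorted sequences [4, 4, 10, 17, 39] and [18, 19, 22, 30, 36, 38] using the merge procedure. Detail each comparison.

Merging process:

Compare 4 vs 18: take 4 from left. Merged: [4]
Compare 4 vs 18: take 4 from left. Merged: [4, 4]
Compare 10 vs 18: take 10 from left. Merged: [4, 4, 10]
Compare 17 vs 18: take 17 from left. Merged: [4, 4, 10, 17]
Compare 39 vs 18: take 18 from right. Merged: [4, 4, 10, 17, 18]
Compare 39 vs 19: take 19 from right. Merged: [4, 4, 10, 17, 18, 19]
Compare 39 vs 22: take 22 from right. Merged: [4, 4, 10, 17, 18, 19, 22]
Compare 39 vs 30: take 30 from right. Merged: [4, 4, 10, 17, 18, 19, 22, 30]
Compare 39 vs 36: take 36 from right. Merged: [4, 4, 10, 17, 18, 19, 22, 30, 36]
Compare 39 vs 38: take 38 from right. Merged: [4, 4, 10, 17, 18, 19, 22, 30, 36, 38]
Append remaining from left: [39]. Merged: [4, 4, 10, 17, 18, 19, 22, 30, 36, 38, 39]

Final merged array: [4, 4, 10, 17, 18, 19, 22, 30, 36, 38, 39]
Total comparisons: 10

The merged array is [4, 4, 10, 17, 18, 19, 22, 30, 36, 38, 39], requiring 10 comparisons. The merge step runs in O(n) time where n is the total number of elements.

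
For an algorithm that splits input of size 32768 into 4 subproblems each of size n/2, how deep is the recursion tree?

For divide and conquer with division factor 2:

Problem sizes at each level:
Level 0: 32768
Level 1: 16384
Level 2: 8192
Level 3: 4096
Level 4: 2048
Level 5: 1024
Level 6: 512
Level 7: 256
Level 8: 128
Level 9: 64
Level 10: 32
Level 11: 16
Level 12: 8
Level 13: 4
Level 14: 2
Level 15: 1

The root is level 0 and the size-1 base case is level 15 (the tree spans levels 0 through 15, i.e. 16 levels counting the root), so the depth is the number of divisions: log_2(32768) = 15

The recursion tree depth is log_2(32768) = 15. At each level, the problem size is divided by 2, so it takes 15 divisions to reduce to a base case of size 1. The algorithm makes 4 recursive calls at each level.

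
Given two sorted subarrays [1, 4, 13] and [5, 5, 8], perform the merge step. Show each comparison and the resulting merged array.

Merging process:

Compare 1 vs 5: take 1 from left. Merged: [1]
Compare 4 vs 5: take 4 from left. Merged: [1, 4]
Compare 13 vs 5: take 5 from right. Merged: [1, 4, 5]
Compare 13 vs 5: take 5 from right. Merged: [1, 4, 5, 5]
Compare 13 vs 8: take 8 from right. Merged: [1, 4, 5, 5, 8]
Append remaining from left: [13]. Merged: [1, 4, 5, 5, 8, 13]

Final merged array: [1, 4, 5, 5, 8, 13]
Total comparisons: 5

The merged array is [1, 4, 5, 5, 8, 13], requiring 5 comparisons. The merge step runs in O(n) time where n is the total number of elements.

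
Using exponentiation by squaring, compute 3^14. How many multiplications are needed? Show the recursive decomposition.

Computing 3^14 by squaring (build up from 3^1; each line after the first costs one multiplication):

3^1 = 3
3^2 = (3^1)^2 = 3^2 = 9
3^3 = 3 * 3^2 = 3 * 9 = 27
3^6 = (3^3)^2 = 27^2 = 729
3^7 = 3 * 3^6 = 3 * 729 = 2187
3^14 = (3^7)^2 = 2187^2 = 4782969

Result: 4782969
Multiplications needed: 5 (5 lines after 3^1)

3^14 = 4782969. Using exponentiation by squaring, this requires 5 multiplications. The key idea: if the exponent is even, square the half-power; if odd, multiply by the base once.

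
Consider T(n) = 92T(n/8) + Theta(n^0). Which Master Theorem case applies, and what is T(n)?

Master Theorem for T(n) = 92T(n/8) + O(n^0):

a = 92, b = 8, c = 0
log_b(a) = log_8(92) = 2.1745

Case 1: c = 0 < log_8(92) = 2.1745
T(n) = O(n^(log_8 92))

For T(n) = 92T(n/8) + O(n^0): log_8(92) = 2.1745. This is Case 1 of the Master Theorem (c < log_b(a), work dominated by leaves), giving O(n^(log_8 92)).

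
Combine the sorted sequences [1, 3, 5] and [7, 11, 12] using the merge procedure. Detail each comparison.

Merging process:

Compare 1 vs 7: take 1 from left. Merged: [1]
Compare 3 vs 7: take 3 from left. Merged: [1, 3]
Compare 5 vs 7: take 5 from left. Merged: [1, 3, 5]
Append remaining from right: [7, 11, 12]. Merged: [1, 3, 5, 7, 11, 12]

Final merged array: [1, 3, 5, 7, 11, 12]
Total comparisons: 3

The merged array is [1, 3, 5, 7, 11, 12], requiring 3 comparisons. The merge step runs in O(n) time where n is the total number of elements.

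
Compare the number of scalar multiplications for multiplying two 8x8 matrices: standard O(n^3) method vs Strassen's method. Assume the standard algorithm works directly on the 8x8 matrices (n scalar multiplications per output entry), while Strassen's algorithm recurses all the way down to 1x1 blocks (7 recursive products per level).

Matrix multiplication for 8x8 matrices:

Standard algorithm: 8^3 = 512 multiplications
Strassen's algorithm: 7^(log2(8)) = 7^3 = 343 multiplications
Savings: 512 - 343 = 169 multiplications

Standard: 512 multiplications (8^3). Strassen: 343 multiplications (7^3). Strassen reduces 8 recursive multiplications to 7 at each level.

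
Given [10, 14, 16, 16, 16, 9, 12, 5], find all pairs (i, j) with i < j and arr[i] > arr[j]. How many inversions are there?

Finding inversions in [10, 14, 16, 16, 16, 9, 12, 5]:

(0, 5): arr[0]=10 > arr[5]=9
(0, 7): arr[0]=10 > arr[7]=5
(1, 5): arr[1]=14 > arr[5]=9
(1, 6): arr[1]=14 > arr[6]=12
(1, 7): arr[1]=14 > arr[7]=5
(2, 5): arr[2]=16 > arr[5]=9
(2, 6): arr[2]=16 > arr[6]=12
(2, 7): arr[2]=16 > arr[7]=5
(3, 5): arr[3]=16 > arr[5]=9
(3, 6): arr[3]=16 > arr[6]=12
(3, 7): arr[3]=16 > arr[7]=5
(4, 5): arr[4]=16 > arr[5]=9
(4, 6): arr[4]=16 > arr[6]=12
(4, 7): arr[4]=16 > arr[7]=5
(5, 7): arr[5]=9 > arr[7]=5
(6, 7): arr[6]=12 > arr[7]=5

Total inversions: 16

The array has 16 inversion(s): (0,5), (0,7), (1,5), (1,6), (1,7), (2,5), (2,6), (2,7), (3,5), (3,6), (3,7), (4,5), (4,6), (4,7), (5,7), (6,7). Each pair (i,j) satisfies i < j and arr[i] > arr[j].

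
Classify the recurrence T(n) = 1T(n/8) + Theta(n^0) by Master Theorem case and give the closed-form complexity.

Master Theorem for T(n) = 1T(n/8) + O(n^0):

a = 1, b = 8, c = 0
log_b(a) = log_8(1) = 0.0000

Case 2: c = 0 = log_8(1) = 0.0000
T(n) = O(n^0 log n) = O(log n)

For T(n) = 1T(n/8) + O(n^0): log_8(1) = 0.0000. This is Case 2 of the Master Theorem (c = log_b(a), equal work at all levels), giving O(log n).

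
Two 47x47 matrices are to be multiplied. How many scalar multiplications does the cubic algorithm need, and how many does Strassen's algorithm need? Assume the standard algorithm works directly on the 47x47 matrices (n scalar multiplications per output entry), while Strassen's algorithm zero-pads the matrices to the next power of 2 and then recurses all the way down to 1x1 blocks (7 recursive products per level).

Matrix multiplication for 47x47 matrices:

Strassen's algorithm requires power-of-2 dimensions. Pad 47x47 to 64x64 (next power of 2).

Standard algorithm: 47^3 = 103823 multiplications
Strassen's algorithm: 7^(log2(64)) = 7^6 = 117649 multiplications
Difference: 103823 - 117649 = -13826 (Strassen uses MORE here due to padding overhead — for small or just-over-power-of-2 n, padding can outweigh the per-level savings)

Standard: 103823 multiplications (47^3). Strassen: 117649 multiplications (7^6, after padding to 64x64). Strassen reduces 8 recursive multiplications to 7 at each level.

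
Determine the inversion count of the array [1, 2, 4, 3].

Finding inversions in [1, 2, 4, 3]:

(2, 3): arr[2]=4 > arr[3]=3

Total inversions: 1

The array has 1 inversion(s): (2,3). Each pair (i,j) satisfies i < j and arr[i] > arr[j].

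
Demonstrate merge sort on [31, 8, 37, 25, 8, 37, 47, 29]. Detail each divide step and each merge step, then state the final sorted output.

Merge sort trace:

Split: [31, 8, 37, 25, 8, 37, 47, 29] -> [31, 8, 37, 25] and [8, 37, 47, 29]
  Split: [31, 8, 37, 25] -> [31, 8] and [37, 25]
    Split: [31, 8] -> [31] and [8]
    Merge: [31] + [8] -> [8, 31]
    Split: [37, 25] -> [37] and [25]
    Merge: [37] + [25] -> [25, 37]
  Merge: [8, 31] + [25, 37] -> [8, 25, 31, 37]
  Split: [8, 37, 47, 29] -> [8, 37] and [47, 29]
    Split: [8, 37] -> [8] and [37]
    Merge: [8] + [37] -> [8, 37]
    Split: [47, 29] -> [47] and [29]
    Merge: [47] + [29] -> [29, 47]
  Merge: [8, 37] + [29, 47] -> [8, 29, 37, 47]
Merge: [8, 25, 31, 37] + [8, 29, 37, 47] -> [8, 8, 25, 29, 31, 37, 37, 47]

Final sorted array: [8, 8, 25, 29, 31, 37, 37, 47]

The merge sort proceeds by recursively splitting the array and merging sorted halves.
After all merges, the sorted array is [8, 8, 25, 29, 31, 37, 37, 47].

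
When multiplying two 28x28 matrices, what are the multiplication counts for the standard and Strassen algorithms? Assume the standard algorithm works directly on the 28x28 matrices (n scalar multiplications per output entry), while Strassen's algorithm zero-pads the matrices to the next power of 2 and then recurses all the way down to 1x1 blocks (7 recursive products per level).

Matrix multiplication for 28x28 matrices:

Strassen's algorithm requires power-of-2 dimensions. Pad 28x28 to 32x32 (next power of 2).

Standard algorithm: 28^3 = 21952 multiplications
Strassen's algorithm: 7^(log2(32)) = 7^5 = 16807 multiplications
Savings: 21952 - 16807 = 5145 multiplications

Standard: 21952 multiplications (28^3). Strassen: 16807 multiplications (7^5, after padding to 32x32). Strassen reduces 8 recursive multiplications to 7 at each level.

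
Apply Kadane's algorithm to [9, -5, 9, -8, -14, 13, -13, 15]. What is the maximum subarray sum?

Using Kadane's algorithm on [9, -5, 9, -8, -14, 13, -13, 15]:

Scanning through the array:
Position 1 (value -5): max_ending_here = 4, max_so_far = 9
Position 2 (value 9): max_ending_here = 13, max_so_far = 13
Position 3 (value -8): max_ending_here = 5, max_so_far = 13
Position 4 (value -14): max_ending_here = -9, max_so_far = 13
Position 5 (value 13): max_ending_here = 13, max_so_far = 13
Position 6 (value -13): max_ending_here = 0, max_so_far = 13
Position 7 (value 15): max_ending_here = 15, max_so_far = 15

Maximum subarray: [13, -13, 15]
Maximum sum: 15

The maximum subarray is [13, -13, 15] with sum 15. This subarray runs from index 5 to index 7.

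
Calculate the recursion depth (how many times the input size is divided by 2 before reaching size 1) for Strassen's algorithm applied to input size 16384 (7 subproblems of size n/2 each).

For divide and conquer with division factor 2:

Problem sizes at each level:
Level 0: 16384
Level 1: 8192
Level 2: 4096
Level 3: 2048
Level 4: 1024
Level 5: 512
Level 6: 256
Level 7: 128
Level 8: 64
Level 9: 32
Level 10: 16
Level 11: 8
Level 12: 4
Level 13: 2
Level 14: 1

The root is level 0 and the size-1 base case is level 14 (the tree spans levels 0 through 14, i.e. 15 levels counting the root), so the depth is the number of divisions: log_2(16384) = 14

The recursion tree depth is log_2(16384) = 14. At each level, the problem size is divided by 2, so it takes 14 divisions to reduce to a base case of size 1. The algorithm makes 7 recursive calls at each level.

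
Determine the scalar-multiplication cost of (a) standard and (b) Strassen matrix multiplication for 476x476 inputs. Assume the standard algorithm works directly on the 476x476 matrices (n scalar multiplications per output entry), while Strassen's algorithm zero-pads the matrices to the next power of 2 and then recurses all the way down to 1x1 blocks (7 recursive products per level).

Matrix multiplication for 476x476 matrices:

Strassen's algorithm requires power-of-2 dimensions. Pad 476x476 to 512x512 (next power of 2).

Standard algorithm: 476^3 = 107850176 multiplications
Strassen's algorithm: 7^(log2(512)) = 7^9 = 40353607 multiplications
Savings: 107850176 - 40353607 = 67496569 multiplications

Standard: 107850176 multiplications (476^3). Strassen: 40353607 multiplications (7^9, after padding to 512x512). Strassen reduces 8 recursive multiplications to 7 at each level.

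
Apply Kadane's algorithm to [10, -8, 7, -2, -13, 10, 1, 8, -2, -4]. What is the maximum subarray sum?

Using Kadane's algorithm on [10, -8, 7, -2, -13, 10, 1, 8, -2, -4]:

Scanning through the array:
Position 1 (value -8): max_ending_here = 2, max_so_far = 10
Position 2 (value 7): max_ending_here = 9, max_so_far = 10
Position 3 (value -2): max_ending_here = 7, max_so_far = 10
Position 4 (value -13): max_ending_here = -6, max_so_far = 10
Position 5 (value 10): max_ending_here = 10, max_so_far = 10
Position 6 (value 1): max_ending_here = 11, max_so_far = 11
Position 7 (value 8): max_ending_here = 19, max_so_far = 19
Position 8 (value -2): max_ending_here = 17, max_so_far = 19
Position 9 (value -4): max_ending_here = 13, max_so_far = 19

Maximum subarray: [10, 1, 8]
Maximum sum: 19

The maximum subarray is [10, 1, 8] with sum 19. This subarray runs from index 5 to index 7.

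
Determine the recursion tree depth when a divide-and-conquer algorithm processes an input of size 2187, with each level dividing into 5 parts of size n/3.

For divide and conquer with division factor 3:

Problem sizes at each level:
Level 0: 2187
Level 1: 729
Level 2: 243
Level 3: 81
Level 4: 27
Level 5: 9
Level 6: 3
Level 7: 1

The root is level 0 and the size-1 base case is level 7 (the tree spans levels 0 through 7, i.e. 8 levels counting the root), so the depth is the number of divisions: log_3(2187) = 7

The recursion tree depth is log_3(2187) = 7. At each level, the problem size is divided by 3, so it takes 7 divisions to reduce to a base case of size 1. The algorithm makes 5 recursive calls at each level.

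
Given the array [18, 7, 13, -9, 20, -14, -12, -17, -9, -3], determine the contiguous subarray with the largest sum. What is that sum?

Using Kadane's algorithm on [18, 7, 13, -9, 20, -14, -12, -17, -9, -3]:

Scanning through the array:
Position 1 (value 7): max_ending_here = 25, max_so_far = 25
Position 2 (value 13): max_ending_here = 38, max_so_far = 38
Position 3 (value -9): max_ending_here = 29, max_so_far = 38
Position 4 (value 20): max_ending_here = 49, max_so_far = 49
Position 5 (value -14): max_ending_here = 35, max_so_far = 49
Position 6 (value -12): max_ending_here = 23, max_so_far = 49
Position 7 (value -17): max_ending_here = 6, max_so_far = 49
Position 8 (value -9): max_ending_here = -3, max_so_far = 49
Position 9 (value -3): max_ending_here = -3, max_so_far = 49

Maximum subarray: [18, 7, 13, -9, 20]
Maximum sum: 49

The maximum subarray is [18, 7, 13, -9, 20] with sum 49. This subarray runs from index 0 to index 4.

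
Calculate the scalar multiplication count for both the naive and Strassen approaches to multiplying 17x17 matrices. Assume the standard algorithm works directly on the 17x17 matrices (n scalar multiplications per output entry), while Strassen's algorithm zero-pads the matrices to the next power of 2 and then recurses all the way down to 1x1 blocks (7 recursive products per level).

Matrix multiplication for 17x17 matrices:

Strassen's algorithm requires power-of-2 dimensions. Pad 17x17 to 32x32 (next power of 2).

Standard algorithm: 17^3 = 4913 multiplications
Strassen's algorithm: 7^(log2(32)) = 7^5 = 16807 multiplications
Difference: 4913 - 16807 = -11894 (Strassen uses MORE here due to padding overhead — for small or just-over-power-of-2 n, padding can outweigh the per-level savings)

Standard: 4913 multiplications (17^3). Strassen: 16807 multiplications (7^5, after padding to 32x32). Strassen reduces 8 recursive multiplications to 7 at each level.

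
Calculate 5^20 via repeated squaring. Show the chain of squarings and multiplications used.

Computing 5^20 by squaring (build up from 5^1; each line after the first costs one multiplication):

5^1 = 5
5^2 = (5^1)^2 = 5^2 = 25
5^4 = (5^2)^2 = 25^2 = 625
5^5 = 5 * 5^4 = 5 * 625 = 3125
5^10 = (5^5)^2 = 3125^2 = 9765625
5^20 = (5^10)^2 = 9765625^2 = 95367431640625

Result: 95367431640625
Multiplications needed: 5 (5 lines after 5^1)

5^20 = 95367431640625. Using exponentiation by squaring, this requires 5 multiplications. The key idea: if the exponent is even, square the half-power; if odd, multiply by the base once.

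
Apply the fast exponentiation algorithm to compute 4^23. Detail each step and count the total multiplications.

Computing 4^23 by squaring (build up from 4^1; each line after the first costs one multiplication):

4^1 = 4
4^2 = (4^1)^2 = 4^2 = 16
4^4 = (4^2)^2 = 16^2 = 256
4^5 = 4 * 4^4 = 4 * 256 = 1024
4^10 = (4^5)^2 = 1024^2 = 1048576
4^11 = 4 * 4^10 = 4 * 1048576 = 4194304
4^22 = (4^11)^2 = 4194304^2 = 17592186044416
4^23 = 4 * 4^22 = 4 * 17592186044416 = 70368744177664

Result: 70368744177664
Multiplications needed: 7 (7 lines after 4^1)

4^23 = 70368744177664. Using exponentiation by squaring, this requires 7 multiplications. The key idea: if the exponent is even, square the half-power; if odd, multiply by the base once.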